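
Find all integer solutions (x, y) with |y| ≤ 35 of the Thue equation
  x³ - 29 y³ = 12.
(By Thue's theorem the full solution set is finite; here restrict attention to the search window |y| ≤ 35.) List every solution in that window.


The equation is x³ - 29y³ = 12. For fixed y, x³ = 29·y³ + 12, so a solution requires the RHS to be a perfect cube.
Strategy: iterate y from -35 to 35, compute RHS = 29·y³ + 12, and check whether it is a (positive or negative) perfect cube.
Check small values of y:
  y = 0: RHS = 12 is not a perfect cube.
  y = 1: RHS = 41 is not a perfect cube.
  y = -1: RHS = -17 is not a perfect cube.
  y = 2: RHS = 244 is not a perfect cube.
  y = -2: RHS = -220 is not a perfect cube.
  y = 3: RHS = 795 is not a perfect cube.
  y = -3: RHS = -771 is not a perfect cube.
Continuing the search up to |y| = 35 finds no solutions either.
No (x, y) in the scanned range satisfies the equation.

No integer solutions with |y| ≤ 35.


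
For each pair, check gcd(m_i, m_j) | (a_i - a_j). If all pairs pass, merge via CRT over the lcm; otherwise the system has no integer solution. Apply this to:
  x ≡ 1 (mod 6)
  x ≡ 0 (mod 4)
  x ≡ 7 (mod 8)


Moduli 6, 4, 8 are not pairwise coprime, so CRT works modulo lcm(m_i) when all pairwise compatibility conditions hold.
Pairwise compatibility: gcd(m_i, m_j) must divide a_i - a_j for every pair.
Merge one congruence at a time:
  Start: x ≡ 1 (mod 6).
  Combine with x ≡ 0 (mod 4): gcd(6, 4) = 2, and 0 - 1 = -1 is NOT divisible by 2.
    ⇒ system is inconsistent (no integer solution).

No solution (the system is inconsistent).


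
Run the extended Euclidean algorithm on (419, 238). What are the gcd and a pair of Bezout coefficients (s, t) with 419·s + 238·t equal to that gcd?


Euclidean algorithm on (419, 238) — divide until remainder is 0:
  419 = 1 · 238 + 181
  238 = 1 · 181 + 57
  181 = 3 · 57 + 10
  57 = 5 · 10 + 7
  10 = 1 · 7 + 3
  7 = 2 · 3 + 1
  3 = 3 · 1 + 0
gcd(419, 238) = 1.
Track Bezout coefficients alongside the remainders: start with r₀ = 419 = a·1 + b·0 (s = 1, t = 0) and r₁ = 238 = a·0 + b·1 (s = 0, t = 1); each new remainder r_{k+1} = r_{k-1} − q_k·r_k inherits s_{k+1} = s_{k-1} − q_k·s_k, t_{k+1} = t_{k-1} − q_k·t_k, so r_k = a·s_k + b·t_k at every step:
  q = 1: r = 181, s = 1 − 1·0 = 1, t = 0 − 1·1 = -1  (check: 419·1 + 238·(-1) = 181)
  q = 1: r = 57, s = 0 − 1·1 = -1, t = 1 − 1·(-1) = 2  (check: 419·(-1) + 238·2 = 57)
  q = 3: r = 10, s = 1 − 3·(-1) = 4, t = -1 − 3·2 = -7  (check: 419·4 + 238·(-7) = 10)
  q = 5: r = 7, s = -1 − 5·4 = -21, t = 2 − 5·(-7) = 37  (check: 419·(-21) + 238·37 = 7)
  q = 1: r = 3, s = 4 − 1·(-21) = 25, t = -7 − 1·37 = -44  (check: 419·25 + 238·(-44) = 3)
  q = 2: r = 1, s = -21 − 2·25 = -71, t = 37 − 2·(-44) = 125  (check: 419·(-71) + 238·125 = 1)
The row with r = 1 (the gcd) gives the Bezout coefficients s = -71, t = 125.
Result: 419 · (-71) + 238 · (125) = 1.

gcd(419, 238) = 1; s = -71, t = 125 (check: 419·(-71) + 238·125 = 1).


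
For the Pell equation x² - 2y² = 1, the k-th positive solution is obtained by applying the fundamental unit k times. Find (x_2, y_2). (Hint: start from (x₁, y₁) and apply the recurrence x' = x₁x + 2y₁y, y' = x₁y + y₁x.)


Step 1: Find the fundamental solution (x₁, y₁) of x² - 2y² = 1.
  Expand √2 as a continued fraction. a₀ = ⌊√2⌋ = 1; iterate m_{k+1} = d_k·a_k − m_k, d_{k+1} = (2 − m_{k+1}²)/d_k, a_{k+1} = ⌊(a₀ + m_{k+1})/d_{k+1}⌋ (starting m₀ = 0, d₀ = 1), with convergents p_k = a_k·p_{k-1} + p_{k-2}, q_k = a_k·q_{k-1} + q_{k-2} (p₋₁ = 1, q₋₁ = 0):
  k = 0: a₀ = 1; p₀/q₀ = 1/1; p₀² − 2·q₀² = 1 − 2 = -1.
  k = 1: m = 1, d = 1, a = ⌊(1 + 1)/1⌋ = 2; p/q = (2·1 + 1)/(2·1 + 0) = 3/2; p² − 2·q² = 9 − 8 = 1.
  The first convergent with p² − 2·q² = 1 gives the fundamental solution (x₁, y₁) = (3, 2).
Step 2: Apply the recurrence (x_{n+1}, y_{n+1}) = (x₁x_n + 2y₁y_n, x₁y_n + y₁x_n) repeatedly.
  From (x_1, y_1) = (3, 2): x_2 = 3·3 + 2·2·2 = 17; y_2 = 3·2 + 2·3 = 12.
Step 3: Verify x_2² - 2·y_2² = 289 - 288 = 1 (should be 1). ✓

(x_1, y_1) = (3, 2); (x_2, y_2) = (17, 12).


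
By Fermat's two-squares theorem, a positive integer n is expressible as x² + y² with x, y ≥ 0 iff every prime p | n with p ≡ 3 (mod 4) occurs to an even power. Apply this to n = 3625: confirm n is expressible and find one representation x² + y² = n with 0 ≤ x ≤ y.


Step 1: Factor n = 3625 = 5^3 · 29.
Step 2: Check the mod-4 condition on each prime factor: 5 ≡ 1 (mod 4), exponent 3; 29 ≡ 1 (mod 4), exponent 1.
All primes ≡ 3 (mod 4) appear to even exponent (or don't appear), so by the two-squares theorem n IS expressible as a sum of two squares.
Step 3: Build a representation. Group n = k² · m with k = 5 and m = 5 · 29 = 145 (a product of primes ≡ 1 (mod 4)); a representation of m scales to one of n via (k·x)² + (k·y)² = k²(x² + y²). Each prime p ≡ 1 (mod 4) is itself a sum of two squares; find a² by testing p − a² for a perfect square:
  5: 5 − 1² = 4 = 2² ⇒ 5 = 1² + 2².
  29: 29 − 1² = 28, 29 − 2² = 25 = 5² ⇒ 29 = 2² + 5².
  Combine using the Brahmagupta–Fibonacci identity (a² + b²)(c² + d²) = (ac − bd)² + (ad + bc)² = (ac + bd)² + (ad − bc)²:
  5 · 29 = 145: from (1² + 2²)(2² + 5²), take (1·2 − 2·5, 1·5 + 2·2) = (2 − 10, 5 + 4) = (-8, 9); dropping signs (only squares matter) gives (8, 9); check 8² + 9² = 64 + 81 = 145 ✓.
  Scale by k = 5: (5·8, 5·9) = (40, 45).
Step 4: Order so x ≤ y and verify: 40² + 45² = 1600 + 2025 = 3625 = n. ✓

n = 3625 = 40² + 45² (one valid representation with x ≤ y).


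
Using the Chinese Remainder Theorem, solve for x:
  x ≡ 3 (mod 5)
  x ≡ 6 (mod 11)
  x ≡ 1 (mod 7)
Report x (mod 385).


Moduli 5, 11, 7 are pairwise coprime; by CRT there is a unique solution modulo M = 5 · 11 · 7 = 385.
Solve pairwise, accumulating the modulus:
  Start with x ≡ 3 (mod 5).
  Combine with x ≡ 6 (mod 11): since gcd(5, 11) = 1, we get a unique residue mod 55.
    Write x = 3 + 5·t and substitute into x ≡ 6 (mod 11): 5·t ≡ 6 − 3 = 3 (mod 11).
    The inverse of 5 mod 11 is 9 (since 5·9 = 45 = 4·11 + 1), so t ≡ 9·3 = 27 ≡ 5 (mod 11).
    Then x = 3 + 5·5 = 28, valid modulo lcm(5, 11) = 55: x ≡ 28 (mod 55).
  Combine with x ≡ 1 (mod 7): since gcd(55, 7) = 1, we get a unique residue mod 385.
    Write x = 28 + 55·t and substitute into x ≡ 1 (mod 7): 55·t ≡ 1 − 28 = -27 (mod 7).
    Reduce coefficients mod 7: 6·t ≡ 1 (mod 7).
    The inverse of 6 mod 7 is 6 (since 6·6 = 36 = 5·7 + 1), so t ≡ 6·1 = 6 ≡ 6 (mod 7).
    Then x = 28 + 55·6 = 358, valid modulo lcm(55, 7) = 385: x ≡ 358 (mod 385).
Verify: 358 mod 5 = 3 ✓, 358 mod 11 = 6 ✓, 358 mod 7 = 1 ✓.

x ≡ 358 (mod 385).


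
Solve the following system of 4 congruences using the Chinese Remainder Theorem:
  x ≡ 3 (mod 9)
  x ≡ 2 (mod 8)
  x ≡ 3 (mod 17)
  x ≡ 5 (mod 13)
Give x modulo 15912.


Product of moduli M = 9 · 8 · 17 · 13 = 15912.
Merge one congruence at a time:
  Start: x ≡ 3 (mod 9).
  Combine with x ≡ 2 (mod 8); new modulus lcm = 72.
    Write x = 3 + 9·t and substitute into x ≡ 2 (mod 8): 9·t ≡ 2 − 3 = -1 (mod 8).
    Reduce coefficients mod 8: 1·t ≡ 7 (mod 8).
    So t ≡ 7 (mod 8).
    Then x = 3 + 9·7 = 66, valid modulo lcm(9, 8) = 72: x ≡ 66 (mod 72).
  Combine with x ≡ 3 (mod 17); new modulus lcm = 1224.
    Write x = 66 + 72·t and substitute into x ≡ 3 (mod 17): 72·t ≡ 3 − 66 = -63 (mod 17).
    Reduce coefficients mod 17: 4·t ≡ 5 (mod 17).
    The inverse of 4 mod 17 is 13 (since 4·13 = 52 = 3·17 + 1), so t ≡ 13·5 = 65 ≡ 14 (mod 17).
    Then x = 66 + 72·14 = 1074, valid modulo lcm(72, 17) = 1224: x ≡ 1074 (mod 1224).
  Combine with x ≡ 5 (mod 13); new modulus lcm = 15912.
    Write x = 1074 + 1224·t and substitute into x ≡ 5 (mod 13): 1224·t ≡ 5 − 1074 = -1069 (mod 13).
    Reduce coefficients mod 13: 2·t ≡ 10 (mod 13).
    The inverse of 2 mod 13 is 7 (since 2·7 = 14 = 1·13 + 1), so t ≡ 7·10 = 70 ≡ 5 (mod 13).
    Then x = 1074 + 1224·5 = 7194, valid modulo lcm(1224, 13) = 15912: x ≡ 7194 (mod 15912).
Verify against each original: 7194 mod 9 = 3, 7194 mod 8 = 2, 7194 mod 17 = 3, 7194 mod 13 = 5.

x ≡ 7194 (mod 15912).


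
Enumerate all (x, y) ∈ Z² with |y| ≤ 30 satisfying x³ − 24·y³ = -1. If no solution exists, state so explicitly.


The equation is x³ - 24y³ = -1. For fixed y, x³ = 24·y³ − 1, so a solution requires the RHS to be a perfect cube.
Strategy: iterate y from -30 to 30, compute RHS = 24·y³ − 1, and check whether it is a (positive or negative) perfect cube.
Check small values of y:
  y = 0: RHS = -1 = (-1)³ ⇒ x = -1 works.
  y = 1: RHS = 23 is not a perfect cube.
  y = -1: RHS = -25 is not a perfect cube.
  y = 2: RHS = 191 is not a perfect cube.
  y = -2: RHS = -193 is not a perfect cube.
  y = 3: RHS = 647 is not a perfect cube.
  y = -3: RHS = -649 is not a perfect cube.
Continuing the search up to |y| = 30 finds no further solutions beyond those listed.
Collected solutions: (-1, 0).

Solutions (with |y| ≤ 30): (-1, 0).


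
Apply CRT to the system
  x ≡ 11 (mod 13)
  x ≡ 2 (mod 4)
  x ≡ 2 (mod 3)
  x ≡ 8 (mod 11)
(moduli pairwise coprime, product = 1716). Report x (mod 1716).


Product of moduli M = 13 · 4 · 3 · 11 = 1716.
Merge one congruence at a time:
  Start: x ≡ 11 (mod 13).
  Combine with x ≡ 2 (mod 4); new modulus lcm = 52.
    Write x = 11 + 13·t and substitute into x ≡ 2 (mod 4): 13·t ≡ 2 − 11 = -9 (mod 4).
    Reduce coefficients mod 4: 1·t ≡ 3 (mod 4).
    So t ≡ 3 (mod 4).
    Then x = 11 + 13·3 = 50, valid modulo lcm(13, 4) = 52: x ≡ 50 (mod 52).
  Combine with x ≡ 2 (mod 3); new modulus lcm = 156.
    Write x = 50 + 52·t and substitute into x ≡ 2 (mod 3): 52·t ≡ 2 − 50 = -48 (mod 3).
    Reduce coefficients mod 3: 1·t ≡ 0 (mod 3).
    So t ≡ 0 (mod 3).
    Then x = 50 + 52·0 = 50, valid modulo lcm(52, 3) = 156: x ≡ 50 (mod 156).
  Combine with x ≡ 8 (mod 11); new modulus lcm = 1716.
    Write x = 50 + 156·t and substitute into x ≡ 8 (mod 11): 156·t ≡ 8 − 50 = -42 (mod 11).
    Reduce coefficients mod 11: 2·t ≡ 2 (mod 11).
    The inverse of 2 mod 11 is 6 (since 2·6 = 12 = 1·11 + 1), so t ≡ 6·2 = 12 ≡ 1 (mod 11).
    Then x = 50 + 156·1 = 206, valid modulo lcm(156, 11) = 1716: x ≡ 206 (mod 1716).
Verify against each original: 206 mod 13 = 11, 206 mod 4 = 2, 206 mod 3 = 2, 206 mod 11 = 8.

x ≡ 206 (mod 1716).


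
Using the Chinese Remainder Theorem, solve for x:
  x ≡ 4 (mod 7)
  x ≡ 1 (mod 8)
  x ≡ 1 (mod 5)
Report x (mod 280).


Moduli 7, 8, 5 are pairwise coprime; by CRT there is a unique solution modulo M = 7 · 8 · 5 = 280.
Solve pairwise, accumulating the modulus:
  Start with x ≡ 4 (mod 7).
  Combine with x ≡ 1 (mod 8): since gcd(7, 8) = 1, we get a unique residue mod 56.
    Write x = 4 + 7·t and substitute into x ≡ 1 (mod 8): 7·t ≡ 1 − 4 = -3 (mod 8).
    Reduce coefficients mod 8: 7·t ≡ 5 (mod 8).
    The inverse of 7 mod 8 is 7 (since 7·7 = 49 = 6·8 + 1), so t ≡ 7·5 = 35 ≡ 3 (mod 8).
    Then x = 4 + 7·3 = 25, valid modulo lcm(7, 8) = 56: x ≡ 25 (mod 56).
  Combine with x ≡ 1 (mod 5): since gcd(56, 5) = 1, we get a unique residue mod 280.
    Write x = 25 + 56·t and substitute into x ≡ 1 (mod 5): 56·t ≡ 1 − 25 = -24 (mod 5).
    Reduce coefficients mod 5: 1·t ≡ 1 (mod 5).
    So t ≡ 1 (mod 5).
    Then x = 25 + 56·1 = 81, valid modulo lcm(56, 5) = 280: x ≡ 81 (mod 280).
Verify: 81 mod 7 = 4 ✓, 81 mod 8 = 1 ✓, 81 mod 5 = 1 ✓.

x ≡ 81 (mod 280).


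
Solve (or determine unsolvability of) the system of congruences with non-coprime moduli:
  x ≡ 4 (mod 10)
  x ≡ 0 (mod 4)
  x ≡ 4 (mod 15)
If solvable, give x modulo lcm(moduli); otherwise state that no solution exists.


Moduli 10, 4, 15 are not pairwise coprime, so CRT works modulo lcm(m_i) when all pairwise compatibility conditions hold.
Pairwise compatibility: gcd(m_i, m_j) must divide a_i - a_j for every pair.
Merge one congruence at a time:
  Start: x ≡ 4 (mod 10).
  Combine with x ≡ 0 (mod 4): gcd(10, 4) = 2; 0 - 4 = -4, which IS divisible by 2, so compatible.
    Write x = 4 + 10·t and substitute into x ≡ 0 (mod 4): 10·t ≡ 0 − 4 = -4 (mod 4).
    Divide the congruence (and modulus) by g = 2: 5·t ≡ -2 (mod 2).
    Reduce coefficients mod 2: 1·t ≡ 0 (mod 2).
    So t ≡ 0 (mod 2).
    Then x = 4 + 10·0 = 4, valid modulo lcm(10, 4) = 20: x ≡ 4 (mod 20).
  Combine with x ≡ 4 (mod 15): gcd(20, 15) = 5; 4 - 4 = 0, which IS divisible by 5, so compatible.
    Write x = 4 + 20·t and substitute into x ≡ 4 (mod 15): 20·t ≡ 4 − 4 = 0 (mod 15).
    Divide the congruence (and modulus) by g = 5: 4·t ≡ 0 (mod 3).
    Reduce coefficients mod 3: 1·t ≡ 0 (mod 3).
    So t ≡ 0 (mod 3).
    Then x = 4 + 20·0 = 4, valid modulo lcm(20, 15) = 60: x ≡ 4 (mod 60).
Verify: 4 mod 10 = 4, 4 mod 4 = 0, 4 mod 15 = 4.

x ≡ 4 (mod 60).


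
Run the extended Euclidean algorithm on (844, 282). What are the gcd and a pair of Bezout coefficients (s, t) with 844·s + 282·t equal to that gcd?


Euclidean algorithm on (844, 282) — divide until remainder is 0:
  844 = 2 · 282 + 280
  282 = 1 · 280 + 2
  280 = 140 · 2 + 0
gcd(844, 282) = 2.
Track Bezout coefficients alongside the remainders: start with r₀ = 844 = a·1 + b·0 (s = 1, t = 0) and r₁ = 282 = a·0 + b·1 (s = 0, t = 1); each new remainder r_{k+1} = r_{k-1} − q_k·r_k inherits s_{k+1} = s_{k-1} − q_k·s_k, t_{k+1} = t_{k-1} − q_k·t_k, so r_k = a·s_k + b·t_k at every step:
  q = 2: r = 280, s = 1 − 2·0 = 1, t = 0 − 2·1 = -2  (check: 844·1 + 282·(-2) = 280)
  q = 1: r = 2, s = 0 − 1·1 = -1, t = 1 − 1·(-2) = 3  (check: 844·(-1) + 282·3 = 2)
The row with r = 2 (the gcd) gives the Bezout coefficients s = -1, t = 3.
Result: 844 · (-1) + 282 · (3) = 2.

gcd(844, 282) = 2; s = -1, t = 3 (check: 844·(-1) + 282·3 = 2).


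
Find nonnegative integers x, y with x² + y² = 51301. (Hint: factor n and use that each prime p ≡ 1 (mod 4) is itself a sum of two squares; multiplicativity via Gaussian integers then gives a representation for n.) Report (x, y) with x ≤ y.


Step 1: Factor n = 51301 = 29^2 · 61.
Step 2: Check the mod-4 condition on each prime factor: 29 ≡ 1 (mod 4), exponent 2; 61 ≡ 1 (mod 4), exponent 1.
All primes ≡ 3 (mod 4) appear to even exponent (or don't appear), so by the two-squares theorem n IS expressible as a sum of two squares.
Step 3: Build a representation. Here n = 29 · 29 · 61 is a product of primes ≡ 1 (mod 4). Each prime p ≡ 1 (mod 4) is itself a sum of two squares; find a² by testing p − a² for a perfect square:
  29: 29 − 1² = 28, 29 − 2² = 25 = 5² ⇒ 29 = 2² + 5².
  61: 61 − 1² = 60, 61 − 2² = 57, 61 − 3² = 52, 61 − 4² = 45, 61 − 5² = 36 = 6² ⇒ 61 = 5² + 6².
  Combine using the Brahmagupta–Fibonacci identity (a² + b²)(c² + d²) = (ac − bd)² + (ad + bc)² = (ac + bd)² + (ad − bc)²:
  29 · 29 = 841: from (2² + 5²)(2² + 5²), take (2·2 − 5·5, 2·5 + 5·2) = (4 − 25, 10 + 10) = (-21, 20); dropping signs (only squares matter) gives (21, 20); check 21² + 20² = 441 + 400 = 841 ✓.
  841 · 61 = 51301: from (21² + 20²)(5² + 6²), take (21·5 − 20·6, 21·6 + 20·5) = (105 − 120, 126 + 100) = (-15, 226); dropping signs (only squares matter) gives (15, 226); check 15² + 226² = 225 + 51076 = 51301 ✓.
Step 4: Order so x ≤ y and verify: 15² + 226² = 225 + 51076 = 51301 = n. ✓

n = 51301 = 15² + 226² (one valid representation with x ≤ y).


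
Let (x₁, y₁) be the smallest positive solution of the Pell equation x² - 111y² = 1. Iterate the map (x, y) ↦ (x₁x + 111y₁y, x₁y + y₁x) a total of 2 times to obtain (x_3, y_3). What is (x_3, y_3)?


Step 1: Find the fundamental solution (x₁, y₁) of x² - 111y² = 1.
  Expand √111 as a continued fraction. a₀ = ⌊√111⌋ = 10; iterate m_{k+1} = d_k·a_k − m_k, d_{k+1} = (111 − m_{k+1}²)/d_k, a_{k+1} = ⌊(a₀ + m_{k+1})/d_{k+1}⌋ (starting m₀ = 0, d₀ = 1), with convergents p_k = a_k·p_{k-1} + p_{k-2}, q_k = a_k·q_{k-1} + q_{k-2} (p₋₁ = 1, q₋₁ = 0):
  k = 0: a₀ = 10; p₀/q₀ = 10/1; p₀² − 111·q₀² = 100 − 111 = -11.
  k = 1: m = 10, d = 11, a = ⌊(10 + 10)/11⌋ = 1; p/q = (1·10 + 1)/(1·1 + 0) = 11/1; p² − 111·q² = 121 − 111 = 10.
  k = 2: m = 1, d = 10, a = ⌊(10 + 1)/10⌋ = 1; p/q = (1·11 + 10)/(1·1 + 1) = 21/2; p² − 111·q² = 441 − 444 = -3.
  k = 3: m = 9, d = 3, a = ⌊(10 + 9)/3⌋ = 6; p/q = (6·21 + 11)/(6·2 + 1) = 137/13; p² − 111·q² = 18769 − 18759 = 10.
  k = 4: m = 9, d = 10, a = ⌊(10 + 9)/10⌋ = 1; p/q = (1·137 + 21)/(1·13 + 2) = 158/15; p² − 111·q² = 24964 − 24975 = -11.
  k = 5: m = 1, d = 11, a = ⌊(10 + 1)/11⌋ = 1; p/q = (1·158 + 137)/(1·15 + 13) = 295/28; p² − 111·q² = 87025 − 87024 = 1.
  The first convergent with p² − 111·q² = 1 gives the fundamental solution (x₁, y₁) = (295, 28).
Step 2: Apply the recurrence (x_{n+1}, y_{n+1}) = (x₁x_n + 111y₁y_n, x₁y_n + y₁x_n) repeatedly.
  From (x_1, y_1) = (295, 28): x_2 = 295·295 + 111·28·28 = 174049; y_2 = 295·28 + 28·295 = 16520.
  From (x_2, y_2) = (174049, 16520): x_3 = 295·174049 + 111·28·16520 = 102688615; y_3 = 295·16520 + 28·174049 = 9746772.
Step 3: Verify x_3² - 111·y_3² = 10544951650618225 - 10544951650618224 = 1 (should be 1). ✓

(x_1, y_1) = (295, 28); (x_3, y_3) = (102688615, 9746772).


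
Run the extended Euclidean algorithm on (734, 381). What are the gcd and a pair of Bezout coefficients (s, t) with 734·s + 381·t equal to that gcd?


Euclidean algorithm on (734, 381) — divide until remainder is 0:
  734 = 1 · 381 + 353
  381 = 1 · 353 + 28
  353 = 12 · 28 + 17
  28 = 1 · 17 + 11
  17 = 1 · 11 + 6
  11 = 1 · 6 + 5
  6 = 1 · 5 + 1
  5 = 5 · 1 + 0
gcd(734, 381) = 1.
Track Bezout coefficients alongside the remainders: start with r₀ = 734 = a·1 + b·0 (s = 1, t = 0) and r₁ = 381 = a·0 + b·1 (s = 0, t = 1); each new remainder r_{k+1} = r_{k-1} − q_k·r_k inherits s_{k+1} = s_{k-1} − q_k·s_k, t_{k+1} = t_{k-1} − q_k·t_k, so r_k = a·s_k + b·t_k at every step:
  q = 1: r = 353, s = 1 − 1·0 = 1, t = 0 − 1·1 = -1  (check: 734·1 + 381·(-1) = 353)
  q = 1: r = 28, s = 0 − 1·1 = -1, t = 1 − 1·(-1) = 2  (check: 734·(-1) + 381·2 = 28)
  q = 12: r = 17, s = 1 − 12·(-1) = 13, t = -1 − 12·2 = -25  (check: 734·13 + 381·(-25) = 17)
  q = 1: r = 11, s = -1 − 1·13 = -14, t = 2 − 1·(-25) = 27  (check: 734·(-14) + 381·27 = 11)
  q = 1: r = 6, s = 13 − 1·(-14) = 27, t = -25 − 1·27 = -52  (check: 734·27 + 381·(-52) = 6)
  q = 1: r = 5, s = -14 − 1·27 = -41, t = 27 − 1·(-52) = 79  (check: 734·(-41) + 381·79 = 5)
  q = 1: r = 1, s = 27 − 1·(-41) = 68, t = -52 − 1·79 = -131  (check: 734·68 + 381·(-131) = 1)
The row with r = 1 (the gcd) gives the Bezout coefficients s = 68, t = -131.
Result: 734 · (68) + 381 · (-131) = 1.

gcd(734, 381) = 1; s = 68, t = -131 (check: 734·68 + 381·(-131) = 1).


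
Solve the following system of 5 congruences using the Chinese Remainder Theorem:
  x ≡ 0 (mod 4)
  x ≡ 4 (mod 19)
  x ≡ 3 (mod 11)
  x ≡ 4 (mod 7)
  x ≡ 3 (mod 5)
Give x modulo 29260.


Product of moduli M = 4 · 19 · 11 · 7 · 5 = 29260.
Merge one congruence at a time:
  Start: x ≡ 0 (mod 4).
  Combine with x ≡ 4 (mod 19); new modulus lcm = 76.
    Write x = 0 + 4·t and substitute into x ≡ 4 (mod 19): 4·t ≡ 4 − 0 = 4 (mod 19).
    The inverse of 4 mod 19 is 5 (since 4·5 = 20 = 1·19 + 1), so t ≡ 5·4 = 20 ≡ 1 (mod 19).
    Then x = 0 + 4·1 = 4, valid modulo lcm(4, 19) = 76: x ≡ 4 (mod 76).
  Combine with x ≡ 3 (mod 11); new modulus lcm = 836.
    Write x = 4 + 76·t and substitute into x ≡ 3 (mod 11): 76·t ≡ 3 − 4 = -1 (mod 11).
    Reduce coefficients mod 11: 10·t ≡ 10 (mod 11).
    The inverse of 10 mod 11 is 10 (since 10·10 = 100 = 9·11 + 1), so t ≡ 10·10 = 100 ≡ 1 (mod 11).
    Then x = 4 + 76·1 = 80, valid modulo lcm(76, 11) = 836: x ≡ 80 (mod 836).
  Combine with x ≡ 4 (mod 7); new modulus lcm = 5852.
    Write x = 80 + 836·t and substitute into x ≡ 4 (mod 7): 836·t ≡ 4 − 80 = -76 (mod 7).
    Reduce coefficients mod 7: 3·t ≡ 1 (mod 7).
    The inverse of 3 mod 7 is 5 (since 3·5 = 15 = 2·7 + 1), so t ≡ 5·1 = 5 ≡ 5 (mod 7).
    Then x = 80 + 836·5 = 4260, valid modulo lcm(836, 7) = 5852: x ≡ 4260 (mod 5852).
  Combine with x ≡ 3 (mod 5); new modulus lcm = 29260.
    Write x = 4260 + 5852·t and substitute into x ≡ 3 (mod 5): 5852·t ≡ 3 − 4260 = -4257 (mod 5).
    Reduce coefficients mod 5: 2·t ≡ 3 (mod 5).
    The inverse of 2 mod 5 is 3 (since 2·3 = 6 = 1·5 + 1), so t ≡ 3·3 = 9 ≡ 4 (mod 5).
    Then x = 4260 + 5852·4 = 27668, valid modulo lcm(5852, 5) = 29260: x ≡ 27668 (mod 29260).
Verify against each original: 27668 mod 4 = 0, 27668 mod 19 = 4, 27668 mod 11 = 3, 27668 mod 7 = 4, 27668 mod 5 = 3.

x ≡ 27668 (mod 29260).


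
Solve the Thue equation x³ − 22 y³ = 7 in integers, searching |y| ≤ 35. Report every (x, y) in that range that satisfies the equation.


The equation is x³ - 22y³ = 7. For fixed y, x³ = 22·y³ + 7, so a solution requires the RHS to be a perfect cube.
Strategy: iterate y from -35 to 35, compute RHS = 22·y³ + 7, and check whether it is a (positive or negative) perfect cube.
Check small values of y:
  y = 0: RHS = 7 is not a perfect cube.
  y = 1: RHS = 29 is not a perfect cube.
  y = -1: RHS = -15 is not a perfect cube.
  y = 2: RHS = 183 is not a perfect cube.
  y = -2: RHS = -169 is not a perfect cube.
  y = 3: RHS = 601 is not a perfect cube.
  y = -3: RHS = -587 is not a perfect cube.
Continuing the search up to |y| = 35 finds no solutions either.
No (x, y) in the scanned range satisfies the equation.

No integer solutions with |y| ≤ 35.


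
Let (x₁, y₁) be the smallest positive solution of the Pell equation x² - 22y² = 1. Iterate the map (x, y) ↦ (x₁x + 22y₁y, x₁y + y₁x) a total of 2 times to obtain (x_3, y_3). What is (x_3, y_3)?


Step 1: Find the fundamental solution (x₁, y₁) of x² - 22y² = 1.
  Expand √22 as a continued fraction. a₀ = ⌊√22⌋ = 4; iterate m_{k+1} = d_k·a_k − m_k, d_{k+1} = (22 − m_{k+1}²)/d_k, a_{k+1} = ⌊(a₀ + m_{k+1})/d_{k+1}⌋ (starting m₀ = 0, d₀ = 1), with convergents p_k = a_k·p_{k-1} + p_{k-2}, q_k = a_k·q_{k-1} + q_{k-2} (p₋₁ = 1, q₋₁ = 0):
  k = 0: a₀ = 4; p₀/q₀ = 4/1; p₀² − 22·q₀² = 16 − 22 = -6.
  k = 1: m = 4, d = 6, a = ⌊(4 + 4)/6⌋ = 1; p/q = (1·4 + 1)/(1·1 + 0) = 5/1; p² − 22·q² = 25 − 22 = 3.
  k = 2: m = 2, d = 3, a = ⌊(4 + 2)/3⌋ = 2; p/q = (2·5 + 4)/(2·1 + 1) = 14/3; p² − 22·q² = 196 − 198 = -2.
  k = 3: m = 4, d = 2, a = ⌊(4 + 4)/2⌋ = 4; p/q = (4·14 + 5)/(4·3 + 1) = 61/13; p² − 22·q² = 3721 − 3718 = 3.
  k = 4: m = 4, d = 3, a = ⌊(4 + 4)/3⌋ = 2; p/q = (2·61 + 14)/(2·13 + 3) = 136/29; p² − 22·q² = 18496 − 18502 = -6.
  k = 5: m = 2, d = 6, a = ⌊(4 + 2)/6⌋ = 1; p/q = (1·136 + 61)/(1·29 + 13) = 197/42; p² − 22·q² = 38809 − 38808 = 1.
  The first convergent with p² − 22·q² = 1 gives the fundamental solution (x₁, y₁) = (197, 42).
Step 2: Apply the recurrence (x_{n+1}, y_{n+1}) = (x₁x_n + 22y₁y_n, x₁y_n + y₁x_n) repeatedly.
  From (x_1, y_1) = (197, 42): x_2 = 197·197 + 22·42·42 = 77617; y_2 = 197·42 + 42·197 = 16548.
  From (x_2, y_2) = (77617, 16548): x_3 = 197·77617 + 22·42·16548 = 30580901; y_3 = 197·16548 + 42·77617 = 6519870.
Step 3: Verify x_3² - 22·y_3² = 935191505971801 - 935191505971800 = 1 (should be 1). ✓

(x_1, y_1) = (197, 42); (x_3, y_3) = (30580901, 6519870).


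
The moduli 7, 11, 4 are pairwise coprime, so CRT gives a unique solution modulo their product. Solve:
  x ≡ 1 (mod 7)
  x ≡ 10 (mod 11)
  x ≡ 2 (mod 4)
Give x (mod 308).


Moduli 7, 11, 4 are pairwise coprime; by CRT there is a unique solution modulo M = 7 · 11 · 4 = 308.
Solve pairwise, accumulating the modulus:
  Start with x ≡ 1 (mod 7).
  Combine with x ≡ 10 (mod 11): since gcd(7, 11) = 1, we get a unique residue mod 77.
    Write x = 1 + 7·t and substitute into x ≡ 10 (mod 11): 7·t ≡ 10 − 1 = 9 (mod 11).
    The inverse of 7 mod 11 is 8 (since 7·8 = 56 = 5·11 + 1), so t ≡ 8·9 = 72 ≡ 6 (mod 11).
    Then x = 1 + 7·6 = 43, valid modulo lcm(7, 11) = 77: x ≡ 43 (mod 77).
  Combine with x ≡ 2 (mod 4): since gcd(77, 4) = 1, we get a unique residue mod 308.
    Write x = 43 + 77·t and substitute into x ≡ 2 (mod 4): 77·t ≡ 2 − 43 = -41 (mod 4).
    Reduce coefficients mod 4: 1·t ≡ 3 (mod 4).
    So t ≡ 3 (mod 4).
    Then x = 43 + 77·3 = 274, valid modulo lcm(77, 4) = 308: x ≡ 274 (mod 308).
Verify: 274 mod 7 = 1 ✓, 274 mod 11 = 10 ✓, 274 mod 4 = 2 ✓.

x ≡ 274 (mod 308).


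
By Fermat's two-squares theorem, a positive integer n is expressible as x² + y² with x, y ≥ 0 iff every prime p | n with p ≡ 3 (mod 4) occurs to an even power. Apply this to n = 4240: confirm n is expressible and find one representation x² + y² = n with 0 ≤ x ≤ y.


Step 1: Factor n = 4240 = 2^4 · 5 · 53.
Step 2: Check the mod-4 condition on each prime factor: 2 = 2 (special); 5 ≡ 1 (mod 4), exponent 1; 53 ≡ 1 (mod 4), exponent 1.
All primes ≡ 3 (mod 4) appear to even exponent (or don't appear), so by the two-squares theorem n IS expressible as a sum of two squares.
Step 3: Build a representation. Group n = k² · m with k = 4 and m = 5 · 53 = 265 (a product of primes ≡ 1 (mod 4)); a representation of m scales to one of n via (k·x)² + (k·y)² = k²(x² + y²). Each prime p ≡ 1 (mod 4) is itself a sum of two squares; find a² by testing p − a² for a perfect square:
  5: 5 − 1² = 4 = 2² ⇒ 5 = 1² + 2².
  53: 53 − 1² = 52, 53 − 2² = 49 = 7² ⇒ 53 = 2² + 7².
  Combine using the Brahmagupta–Fibonacci identity (a² + b²)(c² + d²) = (ac − bd)² + (ad + bc)² = (ac + bd)² + (ad − bc)²:
  5 · 53 = 265: from (1² + 2²)(2² + 7²), take (1·2 − 2·7, 1·7 + 2·2) = (2 − 14, 7 + 4) = (-12, 11); dropping signs (only squares matter) gives (12, 11); check 12² + 11² = 144 + 121 = 265 ✓.
  Scale by k = 4: (4·12, 4·11) = (48, 44).
Step 4: Order so x ≤ y and verify: 44² + 48² = 1936 + 2304 = 4240 = n. ✓

n = 4240 = 44² + 48² (one valid representation with x ≤ y).


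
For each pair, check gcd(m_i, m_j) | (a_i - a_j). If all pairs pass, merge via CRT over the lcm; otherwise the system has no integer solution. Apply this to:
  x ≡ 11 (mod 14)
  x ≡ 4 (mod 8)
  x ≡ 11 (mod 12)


Moduli 14, 8, 12 are not pairwise coprime, so CRT works modulo lcm(m_i) when all pairwise compatibility conditions hold.
Pairwise compatibility: gcd(m_i, m_j) must divide a_i - a_j for every pair.
Merge one congruence at a time:
  Start: x ≡ 11 (mod 14).
  Combine with x ≡ 4 (mod 8): gcd(14, 8) = 2, and 4 - 11 = -7 is NOT divisible by 2.
    ⇒ system is inconsistent (no integer solution).

No solution (the system is inconsistent).


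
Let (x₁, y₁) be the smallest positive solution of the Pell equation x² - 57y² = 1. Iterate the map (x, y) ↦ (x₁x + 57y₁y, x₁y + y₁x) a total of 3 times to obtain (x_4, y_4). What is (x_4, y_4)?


Step 1: Find the fundamental solution (x₁, y₁) of x² - 57y² = 1.
  Expand √57 as a continued fraction. a₀ = ⌊√57⌋ = 7; iterate m_{k+1} = d_k·a_k − m_k, d_{k+1} = (57 − m_{k+1}²)/d_k, a_{k+1} = ⌊(a₀ + m_{k+1})/d_{k+1}⌋ (starting m₀ = 0, d₀ = 1), with convergents p_k = a_k·p_{k-1} + p_{k-2}, q_k = a_k·q_{k-1} + q_{k-2} (p₋₁ = 1, q₋₁ = 0):
  k = 0: a₀ = 7; p₀/q₀ = 7/1; p₀² − 57·q₀² = 49 − 57 = -8.
  k = 1: m = 7, d = 8, a = ⌊(7 + 7)/8⌋ = 1; p/q = (1·7 + 1)/(1·1 + 0) = 8/1; p² − 57·q² = 64 − 57 = 7.
  k = 2: m = 1, d = 7, a = ⌊(7 + 1)/7⌋ = 1; p/q = (1·8 + 7)/(1·1 + 1) = 15/2; p² − 57·q² = 225 − 228 = -3.
  k = 3: m = 6, d = 3, a = ⌊(7 + 6)/3⌋ = 4; p/q = (4·15 + 8)/(4·2 + 1) = 68/9; p² − 57·q² = 4624 − 4617 = 7.
  k = 4: m = 6, d = 7, a = ⌊(7 + 6)/7⌋ = 1; p/q = (1·68 + 15)/(1·9 + 2) = 83/11; p² − 57·q² = 6889 − 6897 = -8.
  k = 5: m = 1, d = 8, a = ⌊(7 + 1)/8⌋ = 1; p/q = (1·83 + 68)/(1·11 + 9) = 151/20; p² − 57·q² = 22801 − 22800 = 1.
  The first convergent with p² − 57·q² = 1 gives the fundamental solution (x₁, y₁) = (151, 20).
Step 2: Apply the recurrence (x_{n+1}, y_{n+1}) = (x₁x_n + 57y₁y_n, x₁y_n + y₁x_n) repeatedly.
  From (x_1, y_1) = (151, 20): x_2 = 151·151 + 57·20·20 = 45601; y_2 = 151·20 + 20·151 = 6040.
  From (x_2, y_2) = (45601, 6040): x_3 = 151·45601 + 57·20·6040 = 13771351; y_3 = 151·6040 + 20·45601 = 1824060.
  From (x_3, y_3) = (13771351, 1824060): x_4 = 151·13771351 + 57·20·1824060 = 4158902401; y_4 = 151·1824060 + 20·13771351 = 550860080.
Step 3: Verify x_4² - 57·y_4² = 17296469181043564801 - 17296469181043564800 = 1 (should be 1). ✓

(x_1, y_1) = (151, 20); (x_4, y_4) = (4158902401, 550860080).


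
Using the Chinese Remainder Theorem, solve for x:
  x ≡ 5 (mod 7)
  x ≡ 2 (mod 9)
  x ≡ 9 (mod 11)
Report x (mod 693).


Moduli 7, 9, 11 are pairwise coprime; by CRT there is a unique solution modulo M = 7 · 9 · 11 = 693.
Solve pairwise, accumulating the modulus:
  Start with x ≡ 5 (mod 7).
  Combine with x ≡ 2 (mod 9): since gcd(7, 9) = 1, we get a unique residue mod 63.
    Write x = 5 + 7·t and substitute into x ≡ 2 (mod 9): 7·t ≡ 2 − 5 = -3 (mod 9).
    Reduce coefficients mod 9: 7·t ≡ 6 (mod 9).
    The inverse of 7 mod 9 is 4 (since 7·4 = 28 = 3·9 + 1), so t ≡ 4·6 = 24 ≡ 6 (mod 9).
    Then x = 5 + 7·6 = 47, valid modulo lcm(7, 9) = 63: x ≡ 47 (mod 63).
  Combine with x ≡ 9 (mod 11): since gcd(63, 11) = 1, we get a unique residue mod 693.
    Write x = 47 + 63·t and substitute into x ≡ 9 (mod 11): 63·t ≡ 9 − 47 = -38 (mod 11).
    Reduce coefficients mod 11: 8·t ≡ 6 (mod 11).
    The inverse of 8 mod 11 is 7 (since 8·7 = 56 = 5·11 + 1), so t ≡ 7·6 = 42 ≡ 9 (mod 11).
    Then x = 47 + 63·9 = 614, valid modulo lcm(63, 11) = 693: x ≡ 614 (mod 693).
Verify: 614 mod 7 = 5 ✓, 614 mod 9 = 2 ✓, 614 mod 11 = 9 ✓.

x ≡ 614 (mod 693).


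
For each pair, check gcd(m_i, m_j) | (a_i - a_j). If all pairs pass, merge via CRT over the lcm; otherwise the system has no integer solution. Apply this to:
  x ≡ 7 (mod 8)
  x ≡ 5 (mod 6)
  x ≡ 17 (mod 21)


Moduli 8, 6, 21 are not pairwise coprime, so CRT works modulo lcm(m_i) when all pairwise compatibility conditions hold.
Pairwise compatibility: gcd(m_i, m_j) must divide a_i - a_j for every pair.
Merge one congruence at a time:
  Start: x ≡ 7 (mod 8).
  Combine with x ≡ 5 (mod 6): gcd(8, 6) = 2; 5 - 7 = -2, which IS divisible by 2, so compatible.
    Write x = 7 + 8·t and substitute into x ≡ 5 (mod 6): 8·t ≡ 5 − 7 = -2 (mod 6).
    Divide the congruence (and modulus) by g = 2: 4·t ≡ -1 (mod 3).
    Reduce coefficients mod 3: 1·t ≡ 2 (mod 3).
    So t ≡ 2 (mod 3).
    Then x = 7 + 8·2 = 23, valid modulo lcm(8, 6) = 24: x ≡ 23 (mod 24).
  Combine with x ≡ 17 (mod 21): gcd(24, 21) = 3; 17 - 23 = -6, which IS divisible by 3, so compatible.
    Write x = 23 + 24·t and substitute into x ≡ 17 (mod 21): 24·t ≡ 17 − 23 = -6 (mod 21).
    Divide the congruence (and modulus) by g = 3: 8·t ≡ -2 (mod 7).
    Reduce coefficients mod 7: 1·t ≡ 5 (mod 7).
    So t ≡ 5 (mod 7).
    Then x = 23 + 24·5 = 143, valid modulo lcm(24, 21) = 168: x ≡ 143 (mod 168).
Verify: 143 mod 8 = 7, 143 mod 6 = 5, 143 mod 21 = 17.

x ≡ 143 (mod 168).


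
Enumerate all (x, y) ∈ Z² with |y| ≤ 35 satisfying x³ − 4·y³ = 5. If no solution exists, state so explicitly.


The equation is x³ - 4y³ = 5. For fixed y, x³ = 4·y³ + 5, so a solution requires the RHS to be a perfect cube.
Strategy: iterate y from -35 to 35, compute RHS = 4·y³ + 5, and check whether it is a (positive or negative) perfect cube.
Check small values of y:
  y = 0: RHS = 5 is not a perfect cube.
  y = 1: RHS = 9 is not a perfect cube.
  y = -1: RHS = 1 = (1)³ ⇒ x = 1 works.
  y = 2: RHS = 37 is not a perfect cube.
  y = -2: RHS = -27 = (-3)³ ⇒ x = -3 works.
  y = 3: RHS = 113 is not a perfect cube.
  y = -3: RHS = -103 is not a perfect cube.
Continuing the search up to |y| = 35 finds no further solutions beyond those listed.
Collected solutions: (1, -1), (-3, -2).

Solutions (with |y| ≤ 35): (1, -1), (-3, -2).


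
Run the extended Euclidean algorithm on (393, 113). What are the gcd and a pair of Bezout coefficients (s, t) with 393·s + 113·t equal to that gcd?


Euclidean algorithm on (393, 113) — divide until remainder is 0:
  393 = 3 · 113 + 54
  113 = 2 · 54 + 5
  54 = 10 · 5 + 4
  5 = 1 · 4 + 1
  4 = 4 · 1 + 0
gcd(393, 113) = 1.
Track Bezout coefficients alongside the remainders: start with r₀ = 393 = a·1 + b·0 (s = 1, t = 0) and r₁ = 113 = a·0 + b·1 (s = 0, t = 1); each new remainder r_{k+1} = r_{k-1} − q_k·r_k inherits s_{k+1} = s_{k-1} − q_k·s_k, t_{k+1} = t_{k-1} − q_k·t_k, so r_k = a·s_k + b·t_k at every step:
  q = 3: r = 54, s = 1 − 3·0 = 1, t = 0 − 3·1 = -3  (check: 393·1 + 113·(-3) = 54)
  q = 2: r = 5, s = 0 − 2·1 = -2, t = 1 − 2·(-3) = 7  (check: 393·(-2) + 113·7 = 5)
  q = 10: r = 4, s = 1 − 10·(-2) = 21, t = -3 − 10·7 = -73  (check: 393·21 + 113·(-73) = 4)
  q = 1: r = 1, s = -2 − 1·21 = -23, t = 7 − 1·(-73) = 80  (check: 393·(-23) + 113·80 = 1)
The row with r = 1 (the gcd) gives the Bezout coefficients s = -23, t = 80.
Result: 393 · (-23) + 113 · (80) = 1.

gcd(393, 113) = 1; s = -23, t = 80 (check: 393·(-23) + 113·80 = 1).


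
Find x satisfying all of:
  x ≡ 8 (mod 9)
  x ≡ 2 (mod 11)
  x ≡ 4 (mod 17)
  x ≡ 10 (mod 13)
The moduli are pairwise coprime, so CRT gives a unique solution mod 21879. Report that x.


Product of moduli M = 9 · 11 · 17 · 13 = 21879.
Merge one congruence at a time:
  Start: x ≡ 8 (mod 9).
  Combine with x ≡ 2 (mod 11); new modulus lcm = 99.
    Write x = 8 + 9·t and substitute into x ≡ 2 (mod 11): 9·t ≡ 2 − 8 = -6 (mod 11).
    Reduce coefficients mod 11: 9·t ≡ 5 (mod 11).
    The inverse of 9 mod 11 is 5 (since 9·5 = 45 = 4·11 + 1), so t ≡ 5·5 = 25 ≡ 3 (mod 11).
    Then x = 8 + 9·3 = 35, valid modulo lcm(9, 11) = 99: x ≡ 35 (mod 99).
  Combine with x ≡ 4 (mod 17); new modulus lcm = 1683.
    Write x = 35 + 99·t and substitute into x ≡ 4 (mod 17): 99·t ≡ 4 − 35 = -31 (mod 17).
    Reduce coefficients mod 17: 14·t ≡ 3 (mod 17).
    The inverse of 14 mod 17 is 11 (since 14·11 = 154 = 9·17 + 1), so t ≡ 11·3 = 33 ≡ 16 (mod 17).
    Then x = 35 + 99·16 = 1619, valid modulo lcm(99, 17) = 1683: x ≡ 1619 (mod 1683).
  Combine with x ≡ 10 (mod 13); new modulus lcm = 21879.
    Write x = 1619 + 1683·t and substitute into x ≡ 10 (mod 13): 1683·t ≡ 10 − 1619 = -1609 (mod 13).
    Reduce coefficients mod 13: 6·t ≡ 3 (mod 13).
    The inverse of 6 mod 13 is 11 (since 6·11 = 66 = 5·13 + 1), so t ≡ 11·3 = 33 ≡ 7 (mod 13).
    Then x = 1619 + 1683·7 = 13400, valid modulo lcm(1683, 13) = 21879: x ≡ 13400 (mod 21879).
Verify against each original: 13400 mod 9 = 8, 13400 mod 11 = 2, 13400 mod 17 = 4, 13400 mod 13 = 10.

x ≡ 13400 (mod 21879).


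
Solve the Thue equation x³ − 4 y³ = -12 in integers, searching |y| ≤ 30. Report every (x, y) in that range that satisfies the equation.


The equation is x³ - 4y³ = -12. For fixed y, x³ = 4·y³ − 12, so a solution requires the RHS to be a perfect cube.
Strategy: iterate y from -30 to 30, compute RHS = 4·y³ − 12, and check whether it is a (positive or negative) perfect cube.
Check small values of y:
  y = 0: RHS = -12 is not a perfect cube.
  y = 1: RHS = -8 = (-2)³ ⇒ x = -2 works.
  y = -1: RHS = -16 is not a perfect cube.
  y = 2: RHS = 20 is not a perfect cube.
  y = -2: RHS = -44 is not a perfect cube.
  y = 3: RHS = 96 is not a perfect cube.
  y = -3: RHS = -120 is not a perfect cube.
Continuing, at y = -5: RHS = -512 = (-8)³ ⇒ x = -8 works.
Searching the remaining y in |y| ≤ 30 finds no further solutions.
Collected solutions: (-2, 1), (-8, -5).

Solutions (with |y| ≤ 30): (-2, 1), (-8, -5).


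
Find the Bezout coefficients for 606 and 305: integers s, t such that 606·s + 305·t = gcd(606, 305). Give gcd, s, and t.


Euclidean algorithm on (606, 305) — divide until remainder is 0:
  606 = 1 · 305 + 301
  305 = 1 · 301 + 4
  301 = 75 · 4 + 1
  4 = 4 · 1 + 0
gcd(606, 305) = 1.
Track Bezout coefficients alongside the remainders: start with r₀ = 606 = a·1 + b·0 (s = 1, t = 0) and r₁ = 305 = a·0 + b·1 (s = 0, t = 1); each new remainder r_{k+1} = r_{k-1} − q_k·r_k inherits s_{k+1} = s_{k-1} − q_k·s_k, t_{k+1} = t_{k-1} − q_k·t_k, so r_k = a·s_k + b·t_k at every step:
  q = 1: r = 301, s = 1 − 1·0 = 1, t = 0 − 1·1 = -1  (check: 606·1 + 305·(-1) = 301)
  q = 1: r = 4, s = 0 − 1·1 = -1, t = 1 − 1·(-1) = 2  (check: 606·(-1) + 305·2 = 4)
  q = 75: r = 1, s = 1 − 75·(-1) = 76, t = -1 − 75·2 = -151  (check: 606·76 + 305·(-151) = 1)
The row with r = 1 (the gcd) gives the Bezout coefficients s = 76, t = -151.
Result: 606 · (76) + 305 · (-151) = 1.

gcd(606, 305) = 1; s = 76, t = -151 (check: 606·76 + 305·(-151) = 1).


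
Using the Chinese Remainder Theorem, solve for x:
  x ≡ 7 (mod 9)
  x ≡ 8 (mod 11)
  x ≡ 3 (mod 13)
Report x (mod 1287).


Moduli 9, 11, 13 are pairwise coprime; by CRT there is a unique solution modulo M = 9 · 11 · 13 = 1287.
Solve pairwise, accumulating the modulus:
  Start with x ≡ 7 (mod 9).
  Combine with x ≡ 8 (mod 11): since gcd(9, 11) = 1, we get a unique residue mod 99.
    Write x = 7 + 9·t and substitute into x ≡ 8 (mod 11): 9·t ≡ 8 − 7 = 1 (mod 11).
    The inverse of 9 mod 11 is 5 (since 9·5 = 45 = 4·11 + 1), so t ≡ 5·1 = 5 ≡ 5 (mod 11).
    Then x = 7 + 9·5 = 52, valid modulo lcm(9, 11) = 99: x ≡ 52 (mod 99).
  Combine with x ≡ 3 (mod 13): since gcd(99, 13) = 1, we get a unique residue mod 1287.
    Write x = 52 + 99·t and substitute into x ≡ 3 (mod 13): 99·t ≡ 3 − 52 = -49 (mod 13).
    Reduce coefficients mod 13: 8·t ≡ 3 (mod 13).
    The inverse of 8 mod 13 is 5 (since 8·5 = 40 = 3·13 + 1), so t ≡ 5·3 = 15 ≡ 2 (mod 13).
    Then x = 52 + 99·2 = 250, valid modulo lcm(99, 13) = 1287: x ≡ 250 (mod 1287).
Verify: 250 mod 9 = 7 ✓, 250 mod 11 = 8 ✓, 250 mod 13 = 3 ✓.

x ≡ 250 (mod 1287).


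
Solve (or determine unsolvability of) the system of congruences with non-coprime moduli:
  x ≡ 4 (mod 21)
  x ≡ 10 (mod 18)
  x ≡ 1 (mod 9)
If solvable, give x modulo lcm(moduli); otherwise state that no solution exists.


Moduli 21, 18, 9 are not pairwise coprime, so CRT works modulo lcm(m_i) when all pairwise compatibility conditions hold.
Pairwise compatibility: gcd(m_i, m_j) must divide a_i - a_j for every pair.
Merge one congruence at a time:
  Start: x ≡ 4 (mod 21).
  Combine with x ≡ 10 (mod 18): gcd(21, 18) = 3; 10 - 4 = 6, which IS divisible by 3, so compatible.
    Write x = 4 + 21·t and substitute into x ≡ 10 (mod 18): 21·t ≡ 10 − 4 = 6 (mod 18).
    Divide the congruence (and modulus) by g = 3: 7·t ≡ 2 (mod 6).
    Reduce coefficients mod 6: 1·t ≡ 2 (mod 6).
    So t ≡ 2 (mod 6).
    Then x = 4 + 21·2 = 46, valid modulo lcm(21, 18) = 126: x ≡ 46 (mod 126).
  Combine with x ≡ 1 (mod 9): gcd(126, 9) = 9; 1 - 46 = -45, which IS divisible by 9, so compatible.
    Write x = 46 + 126·t and substitute into x ≡ 1 (mod 9): 126·t ≡ 1 − 46 = -45 (mod 9).
    Divide the congruence (and modulus) by g = 9: 14·t ≡ -5 (mod 1).
    Modulo 1 every t works; take t = 0.
    Then x = 46 + 126·0 = 46, valid modulo lcm(126, 9) = 126: x ≡ 46 (mod 126).
Verify: 46 mod 21 = 4, 46 mod 18 = 10, 46 mod 9 = 1.

x ≡ 46 (mod 126).


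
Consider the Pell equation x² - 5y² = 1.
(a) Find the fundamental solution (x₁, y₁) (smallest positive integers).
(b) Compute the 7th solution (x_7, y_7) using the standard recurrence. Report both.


Step 1: Find the fundamental solution (x₁, y₁) of x² - 5y² = 1.
  Expand √5 as a continued fraction. a₀ = ⌊√5⌋ = 2; iterate m_{k+1} = d_k·a_k − m_k, d_{k+1} = (5 − m_{k+1}²)/d_k, a_{k+1} = ⌊(a₀ + m_{k+1})/d_{k+1}⌋ (starting m₀ = 0, d₀ = 1), with convergents p_k = a_k·p_{k-1} + p_{k-2}, q_k = a_k·q_{k-1} + q_{k-2} (p₋₁ = 1, q₋₁ = 0):
  k = 0: a₀ = 2; p₀/q₀ = 2/1; p₀² − 5·q₀² = 4 − 5 = -1.
  k = 1: m = 2, d = 1, a = ⌊(2 + 2)/1⌋ = 4; p/q = (4·2 + 1)/(4·1 + 0) = 9/4; p² − 5·q² = 81 − 80 = 1.
  The first convergent with p² − 5·q² = 1 gives the fundamental solution (x₁, y₁) = (9, 4).
Step 2: Apply the recurrence (x_{n+1}, y_{n+1}) = (x₁x_n + 5y₁y_n, x₁y_n + y₁x_n) repeatedly.
  From (x_1, y_1) = (9, 4): x_2 = 9·9 + 5·4·4 = 161; y_2 = 9·4 + 4·9 = 72.
  From (x_2, y_2) = (161, 72): x_3 = 9·161 + 5·4·72 = 2889; y_3 = 9·72 + 4·161 = 1292.
  From (x_3, y_3) = (2889, 1292): x_4 = 9·2889 + 5·4·1292 = 51841; y_4 = 9·1292 + 4·2889 = 23184.
  From (x_4, y_4) = (51841, 23184): x_5 = 9·51841 + 5·4·23184 = 930249; y_5 = 9·23184 + 4·51841 = 416020.
  From (x_5, y_5) = (930249, 416020): x_6 = 9·930249 + 5·4·416020 = 16692641; y_6 = 9·416020 + 4·930249 = 7465176.
  From (x_6, y_6) = (16692641, 7465176): x_7 = 9·16692641 + 5·4·7465176 = 299537289; y_7 = 9·7465176 + 4·16692641 = 133957148.
Step 3: Verify x_7² - 5·y_7² = 89722587501469521 - 89722587501469520 = 1 (should be 1). ✓

(x_1, y_1) = (9, 4); (x_7, y_7) = (299537289, 133957148).
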